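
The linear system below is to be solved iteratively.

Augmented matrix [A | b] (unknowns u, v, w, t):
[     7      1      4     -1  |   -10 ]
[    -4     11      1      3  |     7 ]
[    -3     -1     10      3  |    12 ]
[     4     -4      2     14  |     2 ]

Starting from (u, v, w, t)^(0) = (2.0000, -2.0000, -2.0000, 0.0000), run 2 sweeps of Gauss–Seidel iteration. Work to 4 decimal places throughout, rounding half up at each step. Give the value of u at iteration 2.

-2.2503

Iteration 1:
  u = (-10 - (1)·-2.0000 - (4)·-2.0000 - (-1)·0.0000) / (7) = 0.0000
  v = (7 - (-4)·0.0000 - (1)·-2.0000 - (3)·0.0000) / (11) = 0.8182
  w = (12 - (-3)·0.0000 - (-1)·0.8182 - (3)·0.0000) / (10) = 1.2818
  t = (2 - (4)·0.0000 - (-4)·0.8182 - (2)·1.2818) / (14) = 0.1935
Iteration 2:
  u = (-10 - (1)·0.8182 - (4)·1.2818 - (-1)·0.1935) / (7) = -2.2503
  v = (7 - (-4)·-2.2503 - (1)·1.2818 - (3)·0.1935) / (11) = -0.3512
  w = (12 - (-3)·-2.2503 - (-1)·-0.3512 - (3)·0.1935) / (10) = 0.4317
  t = (2 - (4)·-2.2503 - (-4)·-0.3512 - (2)·0.4317) / (14) = 0.6238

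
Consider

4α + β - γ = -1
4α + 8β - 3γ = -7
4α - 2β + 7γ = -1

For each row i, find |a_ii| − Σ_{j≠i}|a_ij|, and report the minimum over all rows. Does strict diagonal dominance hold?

1

row 1: |4| − (1+1) = 2
row 2: |8| − (4+3) = 1
row 3: |7| − (4+2) = 1
minimum over rows = 1 → strictly diagonally dominant (convergence guaranteed)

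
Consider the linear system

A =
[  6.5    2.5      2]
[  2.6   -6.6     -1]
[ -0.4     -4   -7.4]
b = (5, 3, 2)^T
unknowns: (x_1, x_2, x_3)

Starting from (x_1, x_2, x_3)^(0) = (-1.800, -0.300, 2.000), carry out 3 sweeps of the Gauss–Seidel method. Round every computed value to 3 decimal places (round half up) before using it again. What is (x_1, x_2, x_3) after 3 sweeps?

Iteration 1:
  x_1 = (5 - (2.5)·-0.300 - (2)·2.000) / (6.5) = 0.269
  x_2 = (3 - (2.6)·0.269 - (-1)·2.000) / (-6.6) = -0.652
  x_3 = (2 - (-0.4)·0.269 - (-4)·-0.652) / (-7.4) = 0.068
Iteration 2:
  x_1 = (5 - (2.5)·-0.652 - (2)·0.068) / (6.5) = 0.999
  x_2 = (3 - (2.6)·0.999 - (-1)·0.068) / (-6.6) = -0.071
  x_3 = (2 - (-0.4)·0.999 - (-4)·-0.071) / (-7.4) = -0.286
Iteration 3:
  x_1 = (5 - (2.5)·-0.071 - (2)·-0.286) / (6.5) = 0.885
  x_2 = (3 - (2.6)·0.885 - (-1)·-0.286) / (-6.6) = -0.063
  x_3 = (2 - (-0.4)·0.885 - (-4)·-0.063) / (-7.4) = -0.284

(0.885, -0.063, -0.284)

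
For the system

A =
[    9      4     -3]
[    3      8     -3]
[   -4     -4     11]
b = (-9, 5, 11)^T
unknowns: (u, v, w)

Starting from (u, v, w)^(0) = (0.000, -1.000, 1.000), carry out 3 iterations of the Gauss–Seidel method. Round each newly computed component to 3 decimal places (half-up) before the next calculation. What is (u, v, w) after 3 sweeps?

(-1.281, 1.544, 1.096)

Iteration 1:
  u = (-9 - (4)·-1.000 - (-3)·1.000) / (9) = -0.222
  v = (5 - (3)·-0.222 - (-3)·1.000) / (8) = 1.083
  w = (11 - (-4)·-0.222 - (-4)·1.083) / (11) = 1.313
Iteration 2:
  u = (-9 - (4)·1.083 - (-3)·1.313) / (9) = -1.044
  v = (5 - (3)·-1.044 - (-3)·1.313) / (8) = 1.509
  w = (11 - (-4)·-1.044 - (-4)·1.509) / (11) = 1.169
Iteration 3:
  u = (-9 - (4)·1.509 - (-3)·1.169) / (9) = -1.281
  v = (5 - (3)·-1.281 - (-3)·1.169) / (8) = 1.544
  w = (11 - (-4)·-1.281 - (-4)·1.544) / (11) = 1.096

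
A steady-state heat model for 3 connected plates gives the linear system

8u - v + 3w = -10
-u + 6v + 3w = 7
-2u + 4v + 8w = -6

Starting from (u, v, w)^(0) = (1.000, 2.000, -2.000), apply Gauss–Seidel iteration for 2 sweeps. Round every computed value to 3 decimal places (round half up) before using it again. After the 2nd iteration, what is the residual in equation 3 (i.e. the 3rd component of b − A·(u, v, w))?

0.002

Iteration 1:
  u = (-10 - (-1)·2.000 - (3)·-2.000) / (8) = -0.250
  v = (7 - (-1)·-0.250 - (3)·-2.000) / (6) = 2.125
  w = (-6 - (-2)·-0.250 - (4)·2.125) / (8) = -1.875
Iteration 2:
  u = (-10 - (-1)·2.125 - (3)·-1.875) / (8) = -0.281
  v = (7 - (-1)·-0.281 - (3)·-1.875) / (6) = 2.057
  w = (-6 - (-2)·-0.281 - (4)·2.057) / (8) = -1.849
Residual b − A·x = (-0.148, -0.076, 0.002)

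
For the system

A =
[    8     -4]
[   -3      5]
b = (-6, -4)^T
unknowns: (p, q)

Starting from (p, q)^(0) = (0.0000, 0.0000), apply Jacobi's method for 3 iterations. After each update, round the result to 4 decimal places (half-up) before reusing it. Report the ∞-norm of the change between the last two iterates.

Iteration 1:
  p = (-6 - (-4)·0.0000) / (8) = -0.7500
  q = (-4 - (-3)·0.0000) / (5) = -0.8000
Iteration 2:
  p = (-6 - (-4)·-0.8000) / (8) = -1.1500
  q = (-4 - (-3)·-0.7500) / (5) = -1.2500
Iteration 3:
  p = (-6 - (-4)·-1.2500) / (8) = -1.3750
  q = (-4 - (-3)·-1.1500) / (5) = -1.4900
Change: (-0.2250, -0.2400) → max |·| = 0.2400

0.2400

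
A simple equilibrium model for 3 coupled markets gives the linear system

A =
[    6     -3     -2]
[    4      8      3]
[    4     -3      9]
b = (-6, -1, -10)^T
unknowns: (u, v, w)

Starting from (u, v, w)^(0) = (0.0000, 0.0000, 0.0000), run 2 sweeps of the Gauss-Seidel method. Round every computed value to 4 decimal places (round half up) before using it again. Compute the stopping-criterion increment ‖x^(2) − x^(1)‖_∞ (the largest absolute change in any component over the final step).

0.1997

Iteration 1:
  u = (-6 - (-3)·0.0000 - (-2)·0.0000) / (6) = -1.0000
  v = (-1 - (4)·-1.0000 - (3)·0.0000) / (8) = 0.3750
  w = (-10 - (4)·-1.0000 - (-3)·0.3750) / (9) = -0.5417
Iteration 2:
  u = (-6 - (-3)·0.3750 - (-2)·-0.5417) / (6) = -0.9931
  v = (-1 - (4)·-0.9931 - (3)·-0.5417) / (8) = 0.5747
  w = (-10 - (4)·-0.9931 - (-3)·0.5747) / (9) = -0.4782
Change: (0.0069, 0.1997, 0.0635) → max |·| = 0.1997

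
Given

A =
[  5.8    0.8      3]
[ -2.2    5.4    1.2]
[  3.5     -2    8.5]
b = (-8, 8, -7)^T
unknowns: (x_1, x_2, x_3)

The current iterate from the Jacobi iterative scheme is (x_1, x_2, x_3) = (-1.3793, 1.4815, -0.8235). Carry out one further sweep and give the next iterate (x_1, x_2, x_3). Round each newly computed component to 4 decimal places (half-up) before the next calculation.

(-1.1577, 1.1025, 0.0930)

One sweep:
  x_1 = (-8 - (0.8)·1.4815 - (3)·-0.8235) / (5.8) = -1.1577
  x_2 = (8 - (-2.2)·-1.3793 - (1.2)·-0.8235) / (5.4) = 1.1025
  x_3 = (-7 - (3.5)·-1.3793 - (-2)·1.4815) / (8.5) = 0.0930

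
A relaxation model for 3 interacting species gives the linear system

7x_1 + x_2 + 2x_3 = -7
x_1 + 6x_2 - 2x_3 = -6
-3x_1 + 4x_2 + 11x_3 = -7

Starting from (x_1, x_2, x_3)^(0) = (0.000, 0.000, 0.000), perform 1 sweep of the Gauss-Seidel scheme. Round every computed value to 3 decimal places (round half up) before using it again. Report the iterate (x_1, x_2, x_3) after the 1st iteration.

Iteration 1:
  x_1 = (-7 - (1)·0.000 - (2)·0.000) / (7) = -1.000
  x_2 = (-6 - (1)·-1.000 - (-2)·0.000) / (6) = -0.833
  x_3 = (-7 - (-3)·-1.000 - (4)·-0.833) / (11) = -0.606

(-1.000, -0.833, -0.606)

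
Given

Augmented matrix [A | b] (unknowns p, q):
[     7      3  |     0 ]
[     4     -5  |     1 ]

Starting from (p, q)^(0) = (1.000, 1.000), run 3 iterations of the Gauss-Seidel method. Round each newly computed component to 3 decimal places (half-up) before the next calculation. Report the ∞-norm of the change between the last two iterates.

0.227

Iteration 1:
  p = (0 - (3)·1.000) / (7) = -0.429
  q = (1 - (4)·-0.429) / (-5) = -0.543
Iteration 2:
  p = (0 - (3)·-0.543) / (7) = 0.233
  q = (1 - (4)·0.233) / (-5) = -0.014
Iteration 3:
  p = (0 - (3)·-0.014) / (7) = 0.006
  q = (1 - (4)·0.006) / (-5) = -0.195
Change: (-0.227, -0.181) → max |·| = 0.227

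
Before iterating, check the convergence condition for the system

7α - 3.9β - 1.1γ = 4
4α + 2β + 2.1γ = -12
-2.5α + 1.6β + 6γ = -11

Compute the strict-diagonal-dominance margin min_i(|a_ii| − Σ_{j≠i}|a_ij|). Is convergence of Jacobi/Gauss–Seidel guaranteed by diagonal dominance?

row 1: |7| − (3.9+1.1) = 2
row 2: |2| − (4+2.1) = -4.1
row 3: |6| − (2.5+1.6) = 1.9
minimum over rows = -4.1 → not strictly diagonally dominant

-4.1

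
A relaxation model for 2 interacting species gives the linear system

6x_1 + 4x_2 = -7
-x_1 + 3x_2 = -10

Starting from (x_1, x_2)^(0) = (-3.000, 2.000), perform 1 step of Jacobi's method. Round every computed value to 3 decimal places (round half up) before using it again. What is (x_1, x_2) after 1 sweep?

(-2.500, -4.333)

Iteration 1:
  x_1 = (-7 - (4)·2.000) / (6) = -2.500
  x_2 = (-10 - (-1)·-3.000) / (3) = -4.333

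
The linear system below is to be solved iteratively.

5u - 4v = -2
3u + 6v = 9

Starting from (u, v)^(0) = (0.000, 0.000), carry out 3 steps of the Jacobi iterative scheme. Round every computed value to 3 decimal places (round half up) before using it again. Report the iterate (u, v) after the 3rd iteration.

Iteration 1:
  u = (-2 - (-4)·0.000) / (5) = -0.400
  v = (9 - (3)·0.000) / (6) = 1.500
Iteration 2:
  u = (-2 - (-4)·1.500) / (5) = 0.800
  v = (9 - (3)·-0.400) / (6) = 1.700
Iteration 3:
  u = (-2 - (-4)·1.700) / (5) = 0.960
  v = (9 - (3)·0.800) / (6) = 1.100

(0.960, 1.100)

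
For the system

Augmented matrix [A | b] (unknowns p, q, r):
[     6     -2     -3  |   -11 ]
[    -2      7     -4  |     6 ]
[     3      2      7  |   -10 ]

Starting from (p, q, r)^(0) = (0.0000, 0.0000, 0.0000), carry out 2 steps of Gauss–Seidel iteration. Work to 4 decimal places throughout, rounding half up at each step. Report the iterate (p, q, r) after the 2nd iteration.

(-2.0913, -0.1621, -0.4860)

Iteration 1:
  p = (-11 - (-2)·0.0000 - (-3)·0.0000) / (6) = -1.8333
  q = (6 - (-2)·-1.8333 - (-4)·0.0000) / (7) = 0.3333
  r = (-10 - (3)·-1.8333 - (2)·0.3333) / (7) = -0.7381
Iteration 2:
  p = (-11 - (-2)·0.3333 - (-3)·-0.7381) / (6) = -2.0913
  q = (6 - (-2)·-2.0913 - (-4)·-0.7381) / (7) = -0.1621
  r = (-10 - (3)·-2.0913 - (2)·-0.1621) / (7) = -0.4860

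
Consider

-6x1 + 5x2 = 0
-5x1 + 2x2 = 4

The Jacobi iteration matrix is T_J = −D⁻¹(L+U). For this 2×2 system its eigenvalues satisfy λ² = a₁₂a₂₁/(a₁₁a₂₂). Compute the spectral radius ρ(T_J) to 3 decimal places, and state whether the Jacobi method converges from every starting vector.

a₁₂a₂₁/(a₁₁a₂₂) = (5)·(-5) / ((-6)·(2)) = 2.083333
ρ = √|2.083333| = √2.083333 = 1.443
ρ > 1, so Jacobi diverges

1.443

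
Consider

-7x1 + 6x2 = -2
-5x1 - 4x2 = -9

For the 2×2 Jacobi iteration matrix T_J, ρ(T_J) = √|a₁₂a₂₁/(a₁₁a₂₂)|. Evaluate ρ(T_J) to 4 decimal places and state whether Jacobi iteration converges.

1.0351

a₁₂a₂₁/(a₁₁a₂₂) = (6)·(-5) / ((-7)·(-4)) = -1.071429
ρ = √|-1.071429| = √1.071429 = 1.0351
ρ > 1, so Jacobi diverges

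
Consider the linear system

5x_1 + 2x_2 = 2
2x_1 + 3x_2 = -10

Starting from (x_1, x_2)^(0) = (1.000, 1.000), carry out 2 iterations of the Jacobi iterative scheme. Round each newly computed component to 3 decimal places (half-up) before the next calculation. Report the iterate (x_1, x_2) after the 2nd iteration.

Iteration 1:
  x_1 = (2 - (2)·1.000) / (5) = 0.000
  x_2 = (-10 - (2)·1.000) / (3) = -4.000
Iteration 2:
  x_1 = (2 - (2)·-4.000) / (5) = 2.000
  x_2 = (-10 - (2)·0.000) / (3) = -3.333

(2.000, -3.333)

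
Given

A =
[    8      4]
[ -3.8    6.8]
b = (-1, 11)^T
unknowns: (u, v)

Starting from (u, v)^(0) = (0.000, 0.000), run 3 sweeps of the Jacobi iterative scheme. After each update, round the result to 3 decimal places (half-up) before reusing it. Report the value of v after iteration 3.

Iteration 1:
  u = (-1 - (4)·0.000) / (8) = -0.125
  v = (11 - (-3.8)·0.000) / (6.8) = 1.618
Iteration 2:
  u = (-1 - (4)·1.618) / (8) = -0.934
  v = (11 - (-3.8)·-0.125) / (6.8) = 1.548
Iteration 3:
  u = (-1 - (4)·1.548) / (8) = -0.899
  v = (11 - (-3.8)·-0.934) / (6.8) = 1.096

1.096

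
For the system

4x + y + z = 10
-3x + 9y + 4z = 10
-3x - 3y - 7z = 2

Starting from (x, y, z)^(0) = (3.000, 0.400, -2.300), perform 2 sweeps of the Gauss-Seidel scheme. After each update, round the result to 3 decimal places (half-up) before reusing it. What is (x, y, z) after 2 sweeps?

Iteration 1:
  x = (10 - (1)·0.400 - (1)·-2.300) / (4) = 2.975
  y = (10 - (-3)·2.975 - (4)·-2.300) / (9) = 3.125
  z = (2 - (-3)·2.975 - (-3)·3.125) / (-7) = -2.900
Iteration 2:
  x = (10 - (1)·3.125 - (1)·-2.900) / (4) = 2.444
  y = (10 - (-3)·2.444 - (4)·-2.900) / (9) = 3.215
  z = (2 - (-3)·2.444 - (-3)·3.215) / (-7) = -2.711

(2.444, 3.215, -2.711)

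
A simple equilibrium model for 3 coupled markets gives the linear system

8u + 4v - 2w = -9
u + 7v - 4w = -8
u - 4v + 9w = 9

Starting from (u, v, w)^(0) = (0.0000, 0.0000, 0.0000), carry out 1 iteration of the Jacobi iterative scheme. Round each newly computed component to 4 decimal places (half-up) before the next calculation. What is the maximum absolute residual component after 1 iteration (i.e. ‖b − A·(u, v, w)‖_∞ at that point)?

6.5716

Iteration 1:
  u = (-9 - (4)·0.0000 - (-2)·0.0000) / (8) = -1.1250
  v = (-8 - (1)·0.0000 - (-4)·0.0000) / (7) = -1.1429
  w = (9 - (1)·0.0000 - (-4)·0.0000) / (9) = 1.0000
Residual b − A·x = (6.5716, 5.1253, -3.4466); ∞-norm = 6.5716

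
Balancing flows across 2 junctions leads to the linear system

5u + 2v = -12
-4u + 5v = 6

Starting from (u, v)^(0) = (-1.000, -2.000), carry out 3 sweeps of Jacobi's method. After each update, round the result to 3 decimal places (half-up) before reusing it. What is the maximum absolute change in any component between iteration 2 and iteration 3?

0.768

Iteration 1:
  u = (-12 - (2)·-2.000) / (5) = -1.600
  v = (6 - (-4)·-1.000) / (5) = 0.400
Iteration 2:
  u = (-12 - (2)·0.400) / (5) = -2.560
  v = (6 - (-4)·-1.600) / (5) = -0.080
Iteration 3:
  u = (-12 - (2)·-0.080) / (5) = -2.368
  v = (6 - (-4)·-2.560) / (5) = -0.848
Change: (0.192, -0.768) → max |·| = 0.768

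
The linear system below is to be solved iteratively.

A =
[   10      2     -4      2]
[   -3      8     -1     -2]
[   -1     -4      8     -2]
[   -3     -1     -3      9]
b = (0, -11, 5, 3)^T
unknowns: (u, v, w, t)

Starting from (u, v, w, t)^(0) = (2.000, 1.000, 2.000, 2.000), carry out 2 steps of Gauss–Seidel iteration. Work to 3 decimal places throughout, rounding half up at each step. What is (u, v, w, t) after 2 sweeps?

(0.334, -0.983, 0.333, 0.446)

Iteration 1:
  u = (0 - (2)·1.000 - (-4)·2.000 - (2)·2.000) / (10) = 0.200
  v = (-11 - (-3)·0.200 - (-1)·2.000 - (-2)·2.000) / (8) = -0.550
  w = (5 - (-1)·0.200 - (-4)·-0.550 - (-2)·2.000) / (8) = 0.875
  t = (3 - (-3)·0.200 - (-1)·-0.550 - (-3)·0.875) / (9) = 0.631
Iteration 2:
  u = (0 - (2)·-0.550 - (-4)·0.875 - (2)·0.631) / (10) = 0.334
  v = (-11 - (-3)·0.334 - (-1)·0.875 - (-2)·0.631) / (8) = -0.983
  w = (5 - (-1)·0.334 - (-4)·-0.983 - (-2)·0.631) / (8) = 0.333
  t = (3 - (-3)·0.334 - (-1)·-0.983 - (-3)·0.333) / (9) = 0.446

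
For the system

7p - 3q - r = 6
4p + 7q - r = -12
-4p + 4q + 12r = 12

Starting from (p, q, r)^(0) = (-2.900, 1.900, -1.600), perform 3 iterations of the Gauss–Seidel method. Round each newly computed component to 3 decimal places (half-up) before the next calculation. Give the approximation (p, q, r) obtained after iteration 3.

Iteration 1:
  p = (6 - (-3)·1.900 - (-1)·-1.600) / (7) = 1.443
  q = (-12 - (4)·1.443 - (-1)·-1.600) / (7) = -2.767
  r = (12 - (-4)·1.443 - (4)·-2.767) / (12) = 2.403
Iteration 2:
  p = (6 - (-3)·-2.767 - (-1)·2.403) / (7) = 0.015
  q = (-12 - (4)·0.015 - (-1)·2.403) / (7) = -1.380
  r = (12 - (-4)·0.015 - (4)·-1.380) / (12) = 1.465
Iteration 3:
  p = (6 - (-3)·-1.380 - (-1)·1.465) / (7) = 0.475
  q = (-12 - (4)·0.475 - (-1)·1.465) / (7) = -1.776
  r = (12 - (-4)·0.475 - (4)·-1.776) / (12) = 1.750

(0.475, -1.776, 1.750)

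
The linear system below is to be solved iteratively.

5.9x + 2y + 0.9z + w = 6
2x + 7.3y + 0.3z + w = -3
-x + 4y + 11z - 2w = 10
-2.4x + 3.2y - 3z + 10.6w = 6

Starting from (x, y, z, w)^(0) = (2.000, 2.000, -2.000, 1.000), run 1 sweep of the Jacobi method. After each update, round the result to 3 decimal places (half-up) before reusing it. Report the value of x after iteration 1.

Iteration 1:
  x = (6 - (2)·2.000 - (0.9)·-2.000 - (1)·1.000) / (5.9) = 0.475
  y = (-3 - (2)·2.000 - (0.3)·-2.000 - (1)·1.000) / (7.3) = -1.014
  z = (10 - (-1)·2.000 - (4)·2.000 - (-2)·1.000) / (11) = 0.545
  w = (6 - (-2.4)·2.000 - (3.2)·2.000 - (-3)·-2.000) / (10.6) = -0.151

0.475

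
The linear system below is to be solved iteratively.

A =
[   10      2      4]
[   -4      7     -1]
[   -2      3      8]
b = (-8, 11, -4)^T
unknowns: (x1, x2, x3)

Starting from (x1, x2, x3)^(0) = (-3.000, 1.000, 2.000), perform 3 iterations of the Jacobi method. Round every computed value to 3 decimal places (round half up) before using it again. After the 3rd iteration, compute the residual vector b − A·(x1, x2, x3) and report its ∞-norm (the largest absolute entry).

Iteration 1:
  x1 = (-8 - (2)·1.000 - (4)·2.000) / (10) = -1.800
  x2 = (11 - (-4)·-3.000 - (-1)·2.000) / (7) = 0.143
  x3 = (-4 - (-2)·-3.000 - (3)·1.000) / (8) = -1.625
Iteration 2:
  x1 = (-8 - (2)·0.143 - (4)·-1.625) / (10) = -0.179
  x2 = (11 - (-4)·-1.800 - (-1)·-1.625) / (7) = 0.311
  x3 = (-4 - (-2)·-1.800 - (3)·0.143) / (8) = -1.004
Iteration 3:
  x1 = (-8 - (2)·0.311 - (4)·-1.004) / (10) = -0.461
  x2 = (11 - (-4)·-0.179 - (-1)·-1.004) / (7) = 1.326
  x3 = (-4 - (-2)·-0.179 - (3)·0.311) / (8) = -0.661
Residual b − A·x = (-3.398, -0.787, -3.612); ∞-norm = 3.612

3.612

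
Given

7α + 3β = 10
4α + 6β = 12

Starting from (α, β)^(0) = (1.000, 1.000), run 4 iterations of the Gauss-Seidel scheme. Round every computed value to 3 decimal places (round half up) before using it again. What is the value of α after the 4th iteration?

0.805

Iteration 1:
  α = (10 - (3)·1.000) / (7) = 1.000
  β = (12 - (4)·1.000) / (6) = 1.333
Iteration 2:
  α = (10 - (3)·1.333) / (7) = 0.857
  β = (12 - (4)·0.857) / (6) = 1.429
Iteration 3:
  α = (10 - (3)·1.429) / (7) = 0.816
  β = (12 - (4)·0.816) / (6) = 1.456
Iteration 4:
  α = (10 - (3)·1.456) / (7) = 0.805
  β = (12 - (4)·0.805) / (6) = 1.463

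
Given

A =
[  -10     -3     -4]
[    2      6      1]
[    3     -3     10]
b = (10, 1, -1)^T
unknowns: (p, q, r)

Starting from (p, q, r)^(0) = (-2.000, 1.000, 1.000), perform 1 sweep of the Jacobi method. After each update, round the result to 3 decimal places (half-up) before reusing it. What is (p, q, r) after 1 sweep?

Iteration 1:
  p = (10 - (-3)·1.000 - (-4)·1.000) / (-10) = -1.700
  q = (1 - (2)·-2.000 - (1)·1.000) / (6) = 0.667
  r = (-1 - (3)·-2.000 - (-3)·1.000) / (10) = 0.800

(-1.700, 0.667, 0.800)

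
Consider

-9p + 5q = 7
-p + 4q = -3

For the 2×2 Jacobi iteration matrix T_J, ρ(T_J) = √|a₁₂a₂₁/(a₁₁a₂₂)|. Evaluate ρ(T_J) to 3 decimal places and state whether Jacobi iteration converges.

a₁₂a₂₁/(a₁₁a₂₂) = (5)·(-1) / ((-9)·(4)) = 0.138889
ρ = √|0.138889| = √0.138889 = 0.373
ρ < 1, so Jacobi converges

0.373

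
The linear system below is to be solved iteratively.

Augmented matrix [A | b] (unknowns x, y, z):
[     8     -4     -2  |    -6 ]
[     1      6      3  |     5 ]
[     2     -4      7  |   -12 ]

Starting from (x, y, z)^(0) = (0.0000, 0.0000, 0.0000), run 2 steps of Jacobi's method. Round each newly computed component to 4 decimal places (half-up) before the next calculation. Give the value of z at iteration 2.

Iteration 1:
  x = (-6 - (-4)·0.0000 - (-2)·0.0000) / (8) = -0.7500
  y = (5 - (1)·0.0000 - (3)·0.0000) / (6) = 0.8333
  z = (-12 - (2)·0.0000 - (-4)·0.0000) / (7) = -1.7143
Iteration 2:
  x = (-6 - (-4)·0.8333 - (-2)·-1.7143) / (8) = -0.7619
  y = (5 - (1)·-0.7500 - (3)·-1.7143) / (6) = 1.8155
  z = (-12 - (2)·-0.7500 - (-4)·0.8333) / (7) = -1.0238

-1.0238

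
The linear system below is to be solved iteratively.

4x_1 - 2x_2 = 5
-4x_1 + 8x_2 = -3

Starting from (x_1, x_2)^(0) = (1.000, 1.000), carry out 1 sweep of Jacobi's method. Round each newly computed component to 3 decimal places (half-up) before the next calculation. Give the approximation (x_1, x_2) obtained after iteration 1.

Iteration 1:
  x_1 = (5 - (-2)·1.000) / (4) = 1.750
  x_2 = (-3 - (-4)·1.000) / (8) = 0.125

(1.750, 0.125)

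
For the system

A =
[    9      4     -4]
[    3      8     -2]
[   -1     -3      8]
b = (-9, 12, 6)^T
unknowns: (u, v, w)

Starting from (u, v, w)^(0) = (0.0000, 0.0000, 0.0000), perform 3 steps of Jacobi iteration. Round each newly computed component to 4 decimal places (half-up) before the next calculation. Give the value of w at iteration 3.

Iteration 1:
  u = (-9 - (4)·0.0000 - (-4)·0.0000) / (9) = -1.0000
  v = (12 - (3)·0.0000 - (-2)·0.0000) / (8) = 1.5000
  w = (6 - (-1)·0.0000 - (-3)·0.0000) / (8) = 0.7500
Iteration 2:
  u = (-9 - (4)·1.5000 - (-4)·0.7500) / (9) = -1.3333
  v = (12 - (3)·-1.0000 - (-2)·0.7500) / (8) = 2.0625
  w = (6 - (-1)·-1.0000 - (-3)·1.5000) / (8) = 1.1875
Iteration 3:
  u = (-9 - (4)·2.0625 - (-4)·1.1875) / (9) = -1.3889
  v = (12 - (3)·-1.3333 - (-2)·1.1875) / (8) = 2.2969
  w = (6 - (-1)·-1.3333 - (-3)·2.0625) / (8) = 1.3568

1.3568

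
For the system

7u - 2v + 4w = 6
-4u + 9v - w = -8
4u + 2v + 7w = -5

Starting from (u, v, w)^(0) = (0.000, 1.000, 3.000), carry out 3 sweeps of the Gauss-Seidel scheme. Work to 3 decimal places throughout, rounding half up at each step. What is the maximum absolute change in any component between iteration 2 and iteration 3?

Iteration 1:
  u = (6 - (-2)·1.000 - (4)·3.000) / (7) = -0.571
  v = (-8 - (-4)·-0.571 - (-1)·3.000) / (9) = -0.809
  w = (-5 - (4)·-0.571 - (2)·-0.809) / (7) = -0.157
Iteration 2:
  u = (6 - (-2)·-0.809 - (4)·-0.157) / (7) = 0.716
  v = (-8 - (-4)·0.716 - (-1)·-0.157) / (9) = -0.588
  w = (-5 - (4)·0.716 - (2)·-0.588) / (7) = -0.955
Iteration 3:
  u = (6 - (-2)·-0.588 - (4)·-0.955) / (7) = 1.235
  v = (-8 - (-4)·1.235 - (-1)·-0.955) / (9) = -0.446
  w = (-5 - (4)·1.235 - (2)·-0.446) / (7) = -1.293
Change: (0.519, 0.142, -0.338) → max |·| = 0.519

0.519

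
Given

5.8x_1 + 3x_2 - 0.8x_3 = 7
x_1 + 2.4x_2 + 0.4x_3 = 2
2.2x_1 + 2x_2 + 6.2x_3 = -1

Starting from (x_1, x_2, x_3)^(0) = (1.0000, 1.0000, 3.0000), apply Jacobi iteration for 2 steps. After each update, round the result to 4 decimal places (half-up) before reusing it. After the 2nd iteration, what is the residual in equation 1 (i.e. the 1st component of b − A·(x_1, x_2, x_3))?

-1.5399

Iteration 1:
  x_1 = (7 - (3)·1.0000 - (-0.8)·3.0000) / (5.8) = 1.1034
  x_2 = (2 - (1)·1.0000 - (0.4)·3.0000) / (2.4) = -0.0833
  x_3 = (-1 - (2.2)·1.0000 - (2)·1.0000) / (6.2) = -0.8387
Iteration 2:
  x_1 = (7 - (3)·-0.0833 - (-0.8)·-0.8387) / (5.8) = 1.1343
  x_2 = (2 - (1)·1.1034 - (0.4)·-0.8387) / (2.4) = 0.5134
  x_3 = (-1 - (2.2)·1.1034 - (2)·-0.0833) / (6.2) = -0.5259
Residual b − A·x = (-1.5399, -0.1561, -1.2617)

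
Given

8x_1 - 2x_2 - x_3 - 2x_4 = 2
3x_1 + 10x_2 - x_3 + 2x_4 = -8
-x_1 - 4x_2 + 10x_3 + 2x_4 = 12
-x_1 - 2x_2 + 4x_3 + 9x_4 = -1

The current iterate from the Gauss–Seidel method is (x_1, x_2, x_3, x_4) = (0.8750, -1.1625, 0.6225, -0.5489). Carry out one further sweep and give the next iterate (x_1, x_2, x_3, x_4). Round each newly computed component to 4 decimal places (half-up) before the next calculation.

(-0.1000, -0.5980, 1.0606, -0.7265)

One sweep:
  x_1 = (2 - (-2)·-1.1625 - (-1)·0.6225 - (-2)·-0.5489) / (8) = -0.1000
  x_2 = (-8 - (3)·-0.1000 - (-1)·0.6225 - (2)·-0.5489) / (10) = -0.5980
  x_3 = (12 - (-1)·-0.1000 - (-4)·-0.5980 - (2)·-0.5489) / (10) = 1.0606
  x_4 = (-1 - (-1)·-0.1000 - (-2)·-0.5980 - (4)·1.0606) / (9) = -0.7265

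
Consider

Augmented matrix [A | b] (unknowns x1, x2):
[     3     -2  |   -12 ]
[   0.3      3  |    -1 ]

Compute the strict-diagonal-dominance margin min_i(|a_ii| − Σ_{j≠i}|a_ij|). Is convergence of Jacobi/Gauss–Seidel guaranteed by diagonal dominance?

row 1: |3| − (2) = 1
row 2: |3| − (0.3) = 2.7
minimum over rows = 1 → strictly diagonally dominant (convergence guaranteed)

1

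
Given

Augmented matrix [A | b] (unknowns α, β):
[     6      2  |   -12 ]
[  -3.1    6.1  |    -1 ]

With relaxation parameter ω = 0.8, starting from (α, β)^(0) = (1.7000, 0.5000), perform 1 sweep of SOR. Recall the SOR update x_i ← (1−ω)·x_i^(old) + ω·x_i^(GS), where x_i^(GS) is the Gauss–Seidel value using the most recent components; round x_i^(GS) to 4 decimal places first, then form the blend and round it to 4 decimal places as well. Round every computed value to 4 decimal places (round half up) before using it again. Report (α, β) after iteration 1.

(-1.3934, -0.5977)

Iteration 1:
  α: GS value = (-12 - (2)·0.5000) / (6) = -2.1667;  α ← (1−ω)·1.7000 + ω·-2.1667 = -1.3934
  β: GS value = (-1 - (-3.1)·-1.3934) / (6.1) = -0.8721;  β ← (1−ω)·0.5000 + ω·-0.8721 = -0.5977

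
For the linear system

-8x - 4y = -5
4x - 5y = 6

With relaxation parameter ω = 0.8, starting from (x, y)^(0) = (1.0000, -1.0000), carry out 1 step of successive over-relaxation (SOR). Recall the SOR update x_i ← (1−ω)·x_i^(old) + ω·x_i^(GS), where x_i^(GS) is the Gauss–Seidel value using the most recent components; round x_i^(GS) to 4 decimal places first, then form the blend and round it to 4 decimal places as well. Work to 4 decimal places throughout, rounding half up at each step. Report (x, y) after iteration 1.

Iteration 1:
  x: GS value = (-5 - (-4)·-1.0000) / (-8) = 1.1250;  x ← (1−ω)·1.0000 + ω·1.1250 = 1.1000
  y: GS value = (6 - (4)·1.1000) / (-5) = -0.3200;  y ← (1−ω)·-1.0000 + ω·-0.3200 = -0.4560

(1.1000, -0.4560)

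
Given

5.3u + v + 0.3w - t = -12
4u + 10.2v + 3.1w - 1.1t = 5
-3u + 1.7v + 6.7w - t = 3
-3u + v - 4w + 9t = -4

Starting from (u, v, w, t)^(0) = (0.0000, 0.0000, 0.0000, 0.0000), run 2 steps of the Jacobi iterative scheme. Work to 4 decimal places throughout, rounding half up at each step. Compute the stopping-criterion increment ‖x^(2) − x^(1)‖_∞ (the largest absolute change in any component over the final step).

1.2046

Iteration 1:
  u = (-12 - (1)·0.0000 - (0.3)·0.0000 - (-1)·0.0000) / (5.3) = -2.2642
  v = (5 - (4)·0.0000 - (3.1)·0.0000 - (-1.1)·0.0000) / (10.2) = 0.4902
  w = (3 - (-3)·0.0000 - (1.7)·0.0000 - (-1)·0.0000) / (6.7) = 0.4478
  t = (-4 - (-3)·0.0000 - (1)·0.0000 - (-4)·0.0000) / (9) = -0.4444
Iteration 2:
  u = (-12 - (1)·0.4902 - (0.3)·0.4478 - (-1)·-0.4444) / (5.3) = -2.4658
  v = (5 - (4)·-2.2642 - (3.1)·0.4478 - (-1.1)·-0.4444) / (10.2) = 1.1941
  w = (3 - (-3)·-2.2642 - (1.7)·0.4902 - (-1)·-0.4444) / (6.7) = -0.7568
  t = (-4 - (-3)·-2.2642 - (1)·0.4902 - (-4)·0.4478) / (9) = -1.0546
Change: (-0.2016, 0.7039, -1.2046, -0.6102) → max |·| = 1.2046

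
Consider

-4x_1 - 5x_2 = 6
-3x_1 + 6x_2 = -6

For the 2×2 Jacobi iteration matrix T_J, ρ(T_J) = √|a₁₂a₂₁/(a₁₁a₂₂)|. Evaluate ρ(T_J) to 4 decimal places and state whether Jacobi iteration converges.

0.7906

a₁₂a₂₁/(a₁₁a₂₂) = (-5)·(-3) / ((-4)·(6)) = -0.625000
ρ = √|-0.625000| = √0.625000 = 0.7906
ρ < 1, so Jacobi converges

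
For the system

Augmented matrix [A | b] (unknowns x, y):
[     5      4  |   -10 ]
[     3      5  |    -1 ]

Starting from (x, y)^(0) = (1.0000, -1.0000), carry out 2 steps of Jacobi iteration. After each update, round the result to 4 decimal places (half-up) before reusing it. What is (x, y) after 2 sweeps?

Iteration 1:
  x = (-10 - (4)·-1.0000) / (5) = -1.2000
  y = (-1 - (3)·1.0000) / (5) = -0.8000
Iteration 2:
  x = (-10 - (4)·-0.8000) / (5) = -1.3600
  y = (-1 - (3)·-1.2000) / (5) = 0.5200

(-1.3600, 0.5200)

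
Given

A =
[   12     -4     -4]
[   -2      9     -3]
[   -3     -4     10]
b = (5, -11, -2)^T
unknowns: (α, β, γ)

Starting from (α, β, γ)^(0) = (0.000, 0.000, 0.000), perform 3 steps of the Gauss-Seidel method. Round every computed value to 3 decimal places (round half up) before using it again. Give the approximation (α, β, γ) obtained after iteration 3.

Iteration 1:
  α = (5 - (-4)·0.000 - (-4)·0.000) / (12) = 0.417
  β = (-11 - (-2)·0.417 - (-3)·0.000) / (9) = -1.130
  γ = (-2 - (-3)·0.417 - (-4)·-1.130) / (10) = -0.527
Iteration 2:
  α = (5 - (-4)·-1.130 - (-4)·-0.527) / (12) = -0.136
  β = (-11 - (-2)·-0.136 - (-3)·-0.527) / (9) = -1.428
  γ = (-2 - (-3)·-0.136 - (-4)·-1.428) / (10) = -0.812
Iteration 3:
  α = (5 - (-4)·-1.428 - (-4)·-0.812) / (12) = -0.330
  β = (-11 - (-2)·-0.330 - (-3)·-0.812) / (9) = -1.566
  γ = (-2 - (-3)·-0.330 - (-4)·-1.566) / (10) = -0.925

(-0.330, -1.566, -0.925)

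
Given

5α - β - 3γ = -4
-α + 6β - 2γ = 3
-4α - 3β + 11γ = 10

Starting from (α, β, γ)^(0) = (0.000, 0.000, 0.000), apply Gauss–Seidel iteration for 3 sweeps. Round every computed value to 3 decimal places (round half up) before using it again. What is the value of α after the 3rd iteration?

Iteration 1:
  α = (-4 - (-1)·0.000 - (-3)·0.000) / (5) = -0.800
  β = (3 - (-1)·-0.800 - (-2)·0.000) / (6) = 0.367
  γ = (10 - (-4)·-0.800 - (-3)·0.367) / (11) = 0.718
Iteration 2:
  α = (-4 - (-1)·0.367 - (-3)·0.718) / (5) = -0.296
  β = (3 - (-1)·-0.296 - (-2)·0.718) / (6) = 0.690
  γ = (10 - (-4)·-0.296 - (-3)·0.690) / (11) = 0.990
Iteration 3:
  α = (-4 - (-1)·0.690 - (-3)·0.990) / (5) = -0.068
  β = (3 - (-1)·-0.068 - (-2)·0.990) / (6) = 0.819
  γ = (10 - (-4)·-0.068 - (-3)·0.819) / (11) = 1.108

-0.068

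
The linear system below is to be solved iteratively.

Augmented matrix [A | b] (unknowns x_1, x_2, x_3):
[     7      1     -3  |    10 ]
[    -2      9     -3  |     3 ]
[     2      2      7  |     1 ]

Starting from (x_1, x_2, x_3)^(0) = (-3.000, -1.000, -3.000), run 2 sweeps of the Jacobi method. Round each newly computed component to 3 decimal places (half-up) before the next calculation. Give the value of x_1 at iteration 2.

2.170

Iteration 1:
  x_1 = (10 - (1)·-1.000 - (-3)·-3.000) / (7) = 0.286
  x_2 = (3 - (-2)·-3.000 - (-3)·-3.000) / (9) = -1.333
  x_3 = (1 - (2)·-3.000 - (2)·-1.000) / (7) = 1.286
Iteration 2:
  x_1 = (10 - (1)·-1.333 - (-3)·1.286) / (7) = 2.170
  x_2 = (3 - (-2)·0.286 - (-3)·1.286) / (9) = 0.826
  x_3 = (1 - (2)·0.286 - (2)·-1.333) / (7) = 0.442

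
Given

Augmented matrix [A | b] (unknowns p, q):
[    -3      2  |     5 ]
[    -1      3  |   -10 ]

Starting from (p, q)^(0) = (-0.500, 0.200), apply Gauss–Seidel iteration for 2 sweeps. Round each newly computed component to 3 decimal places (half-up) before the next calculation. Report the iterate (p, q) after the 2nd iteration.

(-4.229, -4.743)

Iteration 1:
  p = (5 - (2)·0.200) / (-3) = -1.533
  q = (-10 - (-1)·-1.533) / (3) = -3.844
Iteration 2:
  p = (5 - (2)·-3.844) / (-3) = -4.229
  q = (-10 - (-1)·-4.229) / (3) = -4.743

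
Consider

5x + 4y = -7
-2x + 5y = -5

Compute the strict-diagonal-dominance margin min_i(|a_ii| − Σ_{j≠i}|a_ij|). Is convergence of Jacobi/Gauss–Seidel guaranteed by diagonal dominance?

row 1: |5| − (4) = 1
row 2: |5| − (2) = 3
minimum over rows = 1 → strictly diagonally dominant (convergence guaranteed)

1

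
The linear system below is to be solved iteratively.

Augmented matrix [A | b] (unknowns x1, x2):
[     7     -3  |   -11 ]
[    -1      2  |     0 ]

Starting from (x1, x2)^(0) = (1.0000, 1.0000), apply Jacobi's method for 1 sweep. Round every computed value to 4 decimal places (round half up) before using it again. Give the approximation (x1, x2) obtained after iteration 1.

Iteration 1:
  x1 = (-11 - (-3)·1.0000) / (7) = -1.1429
  x2 = (0 - (-1)·1.0000) / (2) = 0.5000

(-1.1429, 0.5000)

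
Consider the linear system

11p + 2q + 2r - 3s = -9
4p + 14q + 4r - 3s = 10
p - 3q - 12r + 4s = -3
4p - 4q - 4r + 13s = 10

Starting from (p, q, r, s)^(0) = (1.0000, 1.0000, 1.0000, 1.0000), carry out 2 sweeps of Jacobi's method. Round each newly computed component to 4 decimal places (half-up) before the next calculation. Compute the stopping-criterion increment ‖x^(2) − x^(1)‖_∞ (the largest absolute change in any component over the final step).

0.7286

Iteration 1:
  p = (-9 - (2)·1.0000 - (2)·1.0000 - (-3)·1.0000) / (11) = -0.9091
  q = (10 - (4)·1.0000 - (4)·1.0000 - (-3)·1.0000) / (14) = 0.3571
  r = (-3 - (1)·1.0000 - (-3)·1.0000 - (4)·1.0000) / (-12) = 0.4167
  s = (10 - (4)·1.0000 - (-4)·1.0000 - (-4)·1.0000) / (13) = 1.0769
Iteration 2:
  p = (-9 - (2)·0.3571 - (2)·0.4167 - (-3)·1.0769) / (11) = -0.6652
  q = (10 - (4)·-0.9091 - (4)·0.4167 - (-3)·1.0769) / (14) = 1.0857
  r = (-3 - (1)·-0.9091 - (-3)·0.3571 - (4)·1.0769) / (-12) = 0.4439
  s = (10 - (4)·-0.9091 - (-4)·0.3571 - (-4)·0.4167) / (13) = 1.2870
Change: (0.2439, 0.7286, 0.0272, 0.2101) → max |·| = 0.7286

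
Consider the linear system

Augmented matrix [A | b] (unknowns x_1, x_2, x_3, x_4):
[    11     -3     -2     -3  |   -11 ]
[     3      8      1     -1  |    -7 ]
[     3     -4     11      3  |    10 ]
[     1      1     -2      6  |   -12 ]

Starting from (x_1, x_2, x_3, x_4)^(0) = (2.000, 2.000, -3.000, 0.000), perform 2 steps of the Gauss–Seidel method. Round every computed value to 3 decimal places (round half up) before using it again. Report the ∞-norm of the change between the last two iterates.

0.614

Iteration 1:
  x_1 = (-11 - (-3)·2.000 - (-2)·-3.000 - (-3)·0.000) / (11) = -1.000
  x_2 = (-7 - (3)·-1.000 - (1)·-3.000 - (-1)·0.000) / (8) = -0.125
  x_3 = (10 - (3)·-1.000 - (-4)·-0.125 - (3)·0.000) / (11) = 1.136
  x_4 = (-12 - (1)·-1.000 - (1)·-0.125 - (-2)·1.136) / (6) = -1.434
Iteration 2:
  x_1 = (-11 - (-3)·-0.125 - (-2)·1.136 - (-3)·-1.434) / (11) = -1.219
  x_2 = (-7 - (3)·-1.219 - (1)·1.136 - (-1)·-1.434) / (8) = -0.739
  x_3 = (10 - (3)·-1.219 - (-4)·-0.739 - (3)·-1.434) / (11) = 1.364
  x_4 = (-12 - (1)·-1.219 - (1)·-0.739 - (-2)·1.364) / (6) = -1.219
Change: (-0.219, -0.614, 0.228, 0.215) → max |·| = 0.614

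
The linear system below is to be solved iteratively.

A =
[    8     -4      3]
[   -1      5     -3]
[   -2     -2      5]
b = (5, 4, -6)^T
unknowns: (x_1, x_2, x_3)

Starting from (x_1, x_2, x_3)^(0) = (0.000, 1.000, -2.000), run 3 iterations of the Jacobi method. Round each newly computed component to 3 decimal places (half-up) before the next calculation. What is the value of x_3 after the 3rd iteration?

-0.632

Iteration 1:
  x_1 = (5 - (-4)·1.000 - (3)·-2.000) / (8) = 1.875
  x_2 = (4 - (-1)·0.000 - (-3)·-2.000) / (5) = -0.400
  x_3 = (-6 - (-2)·0.000 - (-2)·1.000) / (5) = -0.800
Iteration 2:
  x_1 = (5 - (-4)·-0.400 - (3)·-0.800) / (8) = 0.725
  x_2 = (4 - (-1)·1.875 - (-3)·-0.800) / (5) = 0.695
  x_3 = (-6 - (-2)·1.875 - (-2)·-0.400) / (5) = -0.610
Iteration 3:
  x_1 = (5 - (-4)·0.695 - (3)·-0.610) / (8) = 1.201
  x_2 = (4 - (-1)·0.725 - (-3)·-0.610) / (5) = 0.579
  x_3 = (-6 - (-2)·0.725 - (-2)·0.695) / (5) = -0.632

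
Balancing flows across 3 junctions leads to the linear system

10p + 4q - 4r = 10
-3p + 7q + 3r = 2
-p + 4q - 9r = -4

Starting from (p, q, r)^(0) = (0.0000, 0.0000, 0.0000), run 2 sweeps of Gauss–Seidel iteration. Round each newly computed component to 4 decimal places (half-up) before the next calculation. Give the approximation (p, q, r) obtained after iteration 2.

Iteration 1:
  p = (10 - (4)·0.0000 - (-4)·0.0000) / (10) = 1.0000
  q = (2 - (-3)·1.0000 - (3)·0.0000) / (7) = 0.7143
  r = (-4 - (-1)·1.0000 - (4)·0.7143) / (-9) = 0.6508
Iteration 2:
  p = (10 - (4)·0.7143 - (-4)·0.6508) / (10) = 0.9746
  q = (2 - (-3)·0.9746 - (3)·0.6508) / (7) = 0.4245
  r = (-4 - (-1)·0.9746 - (4)·0.4245) / (-9) = 0.5248

(0.9746, 0.4245, 0.5248)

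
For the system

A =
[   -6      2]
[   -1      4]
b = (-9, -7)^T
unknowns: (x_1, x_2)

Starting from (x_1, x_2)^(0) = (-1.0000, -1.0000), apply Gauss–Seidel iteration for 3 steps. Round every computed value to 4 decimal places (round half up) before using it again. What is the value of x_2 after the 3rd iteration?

-1.4997

Iteration 1:
  x_1 = (-9 - (2)·-1.0000) / (-6) = 1.1667
  x_2 = (-7 - (-1)·1.1667) / (4) = -1.4583
Iteration 2:
  x_1 = (-9 - (2)·-1.4583) / (-6) = 1.0139
  x_2 = (-7 - (-1)·1.0139) / (4) = -1.4965
Iteration 3:
  x_1 = (-9 - (2)·-1.4965) / (-6) = 1.0012
  x_2 = (-7 - (-1)·1.0012) / (4) = -1.4997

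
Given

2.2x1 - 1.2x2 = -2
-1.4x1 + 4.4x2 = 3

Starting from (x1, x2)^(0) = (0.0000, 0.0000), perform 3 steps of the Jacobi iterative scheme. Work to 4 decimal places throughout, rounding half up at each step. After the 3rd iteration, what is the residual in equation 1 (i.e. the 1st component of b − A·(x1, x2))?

0.1419

Iteration 1:
  x1 = (-2 - (-1.2)·0.0000) / (2.2) = -0.9091
  x2 = (3 - (-1.4)·0.0000) / (4.4) = 0.6818
Iteration 2:
  x1 = (-2 - (-1.2)·0.6818) / (2.2) = -0.5372
  x2 = (3 - (-1.4)·-0.9091) / (4.4) = 0.3926
Iteration 3:
  x1 = (-2 - (-1.2)·0.3926) / (2.2) = -0.6949
  x2 = (3 - (-1.4)·-0.5372) / (4.4) = 0.5109
Residual b − A·x = (0.1419, -0.2208)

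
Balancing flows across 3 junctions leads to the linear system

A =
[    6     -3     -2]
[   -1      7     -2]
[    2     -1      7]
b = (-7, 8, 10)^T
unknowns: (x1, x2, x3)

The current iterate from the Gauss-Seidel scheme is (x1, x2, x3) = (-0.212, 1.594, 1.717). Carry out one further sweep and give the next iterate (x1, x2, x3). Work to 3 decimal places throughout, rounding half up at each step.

One sweep:
  x1 = (-7 - (-3)·1.594 - (-2)·1.717) / (6) = 0.203
  x2 = (8 - (-1)·0.203 - (-2)·1.717) / (7) = 1.662
  x3 = (10 - (2)·0.203 - (-1)·1.662) / (7) = 1.608

(0.203, 1.662, 1.608)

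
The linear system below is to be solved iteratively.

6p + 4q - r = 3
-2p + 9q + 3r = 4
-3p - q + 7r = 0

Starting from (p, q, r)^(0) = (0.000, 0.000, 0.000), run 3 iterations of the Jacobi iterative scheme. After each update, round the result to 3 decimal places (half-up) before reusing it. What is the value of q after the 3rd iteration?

Iteration 1:
  p = (3 - (4)·0.000 - (-1)·0.000) / (6) = 0.500
  q = (4 - (-2)·0.000 - (3)·0.000) / (9) = 0.444
  r = (0 - (-3)·0.000 - (-1)·0.000) / (7) = 0.000
Iteration 2:
  p = (3 - (4)·0.444 - (-1)·0.000) / (6) = 0.204
  q = (4 - (-2)·0.500 - (3)·0.000) / (9) = 0.556
  r = (0 - (-3)·0.500 - (-1)·0.444) / (7) = 0.278
Iteration 3:
  p = (3 - (4)·0.556 - (-1)·0.278) / (6) = 0.176
  q = (4 - (-2)·0.204 - (3)·0.278) / (9) = 0.397
  r = (0 - (-3)·0.204 - (-1)·0.556) / (7) = 0.167

0.397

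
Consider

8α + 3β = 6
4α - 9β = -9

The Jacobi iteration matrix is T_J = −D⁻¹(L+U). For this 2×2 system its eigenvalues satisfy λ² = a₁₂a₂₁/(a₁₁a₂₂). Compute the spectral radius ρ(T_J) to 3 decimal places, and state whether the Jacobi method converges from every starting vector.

0.408

a₁₂a₂₁/(a₁₁a₂₂) = (3)·(4) / ((8)·(-9)) = -0.166667
ρ = √|-0.166667| = √0.166667 = 0.408
ρ < 1, so Jacobi converges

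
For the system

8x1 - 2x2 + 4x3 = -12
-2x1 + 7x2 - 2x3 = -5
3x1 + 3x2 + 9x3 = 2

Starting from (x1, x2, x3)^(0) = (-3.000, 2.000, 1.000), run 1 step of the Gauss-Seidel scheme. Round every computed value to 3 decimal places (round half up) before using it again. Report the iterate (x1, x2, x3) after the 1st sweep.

Iteration 1:
  x1 = (-12 - (-2)·2.000 - (4)·1.000) / (8) = -1.500
  x2 = (-5 - (-2)·-1.500 - (-2)·1.000) / (7) = -0.857
  x3 = (2 - (3)·-1.500 - (3)·-0.857) / (9) = 1.008

(-1.500, -0.857, 1.008)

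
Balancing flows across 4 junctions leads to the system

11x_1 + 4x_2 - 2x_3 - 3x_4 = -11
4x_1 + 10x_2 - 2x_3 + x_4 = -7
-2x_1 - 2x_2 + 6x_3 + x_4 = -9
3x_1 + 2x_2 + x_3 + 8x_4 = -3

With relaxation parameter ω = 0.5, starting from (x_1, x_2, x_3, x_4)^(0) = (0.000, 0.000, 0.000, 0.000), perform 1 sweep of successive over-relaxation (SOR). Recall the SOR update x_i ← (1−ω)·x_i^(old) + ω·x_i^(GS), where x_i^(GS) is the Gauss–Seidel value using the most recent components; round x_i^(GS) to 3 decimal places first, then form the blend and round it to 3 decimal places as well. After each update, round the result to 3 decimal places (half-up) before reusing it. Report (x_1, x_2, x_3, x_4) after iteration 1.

Iteration 1:
  x_1: GS value = (-11 - (4)·0.000 - (-2)·0.000 - (-3)·0.000) / (11) = -1.000;  x_1 ← (1−ω)·0.000 + ω·-1.000 = -0.500
  x_2: GS value = (-7 - (4)·-0.500 - (-2)·0.000 - (1)·0.000) / (10) = -0.500;  x_2 ← (1−ω)·0.000 + ω·-0.500 = -0.250
  x_3: GS value = (-9 - (-2)·-0.500 - (-2)·-0.250 - (1)·0.000) / (6) = -1.750;  x_3 ← (1−ω)·0.000 + ω·-1.750 = -0.875
  x_4: GS value = (-3 - (3)·-0.500 - (2)·-0.250 - (1)·-0.875) / (8) = -0.016;  x_4 ← (1−ω)·0.000 + ω·-0.016 = -0.008

(-0.500, -0.250, -0.875, -0.008)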